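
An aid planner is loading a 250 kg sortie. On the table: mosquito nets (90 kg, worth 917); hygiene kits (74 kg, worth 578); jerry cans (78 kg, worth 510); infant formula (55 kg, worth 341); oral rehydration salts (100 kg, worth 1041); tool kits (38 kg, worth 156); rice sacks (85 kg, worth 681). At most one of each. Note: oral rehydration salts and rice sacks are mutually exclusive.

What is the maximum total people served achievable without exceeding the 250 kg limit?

2299

By people served per kg: oral rehydration salts 10.41, mosquito nets 10.19, rice sacks 8.01 lead.
Mosquito nets + infant formula + oral rehydration salts uses 245 of the 250 kg and totals 2299.
Next best is mosquito nets + hygiene kits + rice sacks at 2176 (249 kg) — short by 123.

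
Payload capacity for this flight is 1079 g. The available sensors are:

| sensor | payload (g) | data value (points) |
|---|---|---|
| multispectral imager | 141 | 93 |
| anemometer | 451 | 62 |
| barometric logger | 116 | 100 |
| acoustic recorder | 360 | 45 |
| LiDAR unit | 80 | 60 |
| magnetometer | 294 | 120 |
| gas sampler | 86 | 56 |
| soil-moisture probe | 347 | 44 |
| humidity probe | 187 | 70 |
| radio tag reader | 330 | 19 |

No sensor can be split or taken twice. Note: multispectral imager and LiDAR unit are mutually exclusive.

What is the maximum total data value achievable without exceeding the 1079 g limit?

Taking multispectral imager + barometric logger + magnetometer + gas sampler + humidity probe: 824 g used, 439 in data value.
Runner-up multispectral imager + barometric logger + acoustic recorder + magnetometer + gas sampler tops out at 414.

439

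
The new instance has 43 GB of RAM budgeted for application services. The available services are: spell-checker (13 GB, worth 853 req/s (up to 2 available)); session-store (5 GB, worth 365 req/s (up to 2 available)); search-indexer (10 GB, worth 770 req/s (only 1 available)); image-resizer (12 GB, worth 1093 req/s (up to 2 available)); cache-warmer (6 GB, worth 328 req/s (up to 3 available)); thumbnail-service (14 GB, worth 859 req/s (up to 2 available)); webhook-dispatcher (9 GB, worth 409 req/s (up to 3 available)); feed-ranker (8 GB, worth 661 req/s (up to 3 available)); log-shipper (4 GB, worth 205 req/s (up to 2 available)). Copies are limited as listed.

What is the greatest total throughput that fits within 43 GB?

3617

Filling by ratio: 2×image-resizer + 2×feed-ranker for 3508, with 3 GB left unused.
Dropping feed-ranker frees 8 GB; slotting in search-indexer (10 GB) lifts the total to 3617 at 42 GB.
Every other selection either busts 43 GB or exceeds an availability limit or fails to beat 3617.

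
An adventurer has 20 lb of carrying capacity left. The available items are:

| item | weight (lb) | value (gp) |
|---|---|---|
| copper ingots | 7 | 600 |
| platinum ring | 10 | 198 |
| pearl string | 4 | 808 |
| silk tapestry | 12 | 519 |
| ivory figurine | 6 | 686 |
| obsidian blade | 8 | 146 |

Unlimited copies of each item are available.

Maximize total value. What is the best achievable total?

4040

Ranking by ratio (value/lb): pearl string 202.00, ivory figurine 114.33, copper ingots 85.71, silk tapestry 43.25.
Taking 5×pearl string: 20 lb used, 4040 in value.
That's the maximum — no swap from here does better than 4040.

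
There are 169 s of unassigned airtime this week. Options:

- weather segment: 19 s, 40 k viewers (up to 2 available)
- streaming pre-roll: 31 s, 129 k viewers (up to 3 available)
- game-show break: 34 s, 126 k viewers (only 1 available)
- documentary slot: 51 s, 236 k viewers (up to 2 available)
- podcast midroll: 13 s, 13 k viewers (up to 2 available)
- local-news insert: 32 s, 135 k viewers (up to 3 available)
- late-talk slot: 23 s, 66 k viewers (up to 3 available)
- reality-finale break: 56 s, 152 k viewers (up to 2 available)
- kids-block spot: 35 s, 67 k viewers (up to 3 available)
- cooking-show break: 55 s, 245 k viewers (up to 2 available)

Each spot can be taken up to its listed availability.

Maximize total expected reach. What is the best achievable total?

745

Filling by ratio: 2×documentary slot + cooking-show break for 717, with 12 s left unused.
The 51 s tied up in documentary slot is better spent on streaming pre-roll + local-news insert — total rises to 745 (169 s).
Nothing else within 169 s beats 745.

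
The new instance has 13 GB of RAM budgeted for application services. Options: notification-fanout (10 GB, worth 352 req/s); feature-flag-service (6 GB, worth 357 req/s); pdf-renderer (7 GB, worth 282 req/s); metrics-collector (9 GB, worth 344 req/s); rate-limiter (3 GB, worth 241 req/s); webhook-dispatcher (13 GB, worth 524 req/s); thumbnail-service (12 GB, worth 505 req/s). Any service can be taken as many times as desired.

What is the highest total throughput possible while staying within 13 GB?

964

Taking 4×rate-limiter: 12 GB used, 964 in throughput.
Every other selection either busts 13 GB or fails to beat 964.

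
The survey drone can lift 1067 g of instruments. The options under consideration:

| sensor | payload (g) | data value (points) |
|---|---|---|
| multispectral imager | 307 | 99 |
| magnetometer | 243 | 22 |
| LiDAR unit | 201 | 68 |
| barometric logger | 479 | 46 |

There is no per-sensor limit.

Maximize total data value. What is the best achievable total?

The ratio ordering already packs tightly: 5×LiDAR unit, 1005 g, 340.
Nothing else within 1067 g beats 340.

340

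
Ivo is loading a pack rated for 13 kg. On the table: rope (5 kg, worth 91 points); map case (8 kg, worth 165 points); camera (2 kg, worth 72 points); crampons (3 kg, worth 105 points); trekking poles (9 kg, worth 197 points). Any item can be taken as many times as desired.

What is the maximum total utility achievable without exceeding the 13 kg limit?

Taking the top-ratio items first gives 6×camera for 432 (12 kg).
Dropping camera frees 2 kg; slotting in crampons (3 kg) lifts the total to 465 at 13 kg.
That's the maximum — no swap from here does better than 465.

465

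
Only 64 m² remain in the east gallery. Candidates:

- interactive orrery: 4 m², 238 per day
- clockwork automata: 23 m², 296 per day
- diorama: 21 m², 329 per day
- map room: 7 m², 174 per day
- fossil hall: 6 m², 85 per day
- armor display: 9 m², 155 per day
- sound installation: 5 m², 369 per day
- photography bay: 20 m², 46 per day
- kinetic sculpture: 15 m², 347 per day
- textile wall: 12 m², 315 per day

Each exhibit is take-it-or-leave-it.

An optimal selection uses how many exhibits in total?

6

Optimal total is 1772.
interactive orrery + diorama + map room + sound installation + kinetic sculpture + textile wall hits 1772 at 64 m².
Any selection reaching 1772 contains exactly 6 exhibits.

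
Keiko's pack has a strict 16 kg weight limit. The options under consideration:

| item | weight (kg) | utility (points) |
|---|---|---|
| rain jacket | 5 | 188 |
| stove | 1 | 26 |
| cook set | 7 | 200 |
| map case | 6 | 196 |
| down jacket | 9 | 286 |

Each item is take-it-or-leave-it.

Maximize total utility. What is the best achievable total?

Density check — rain jacket 37.60, map case 32.67, down jacket 31.78 are the best per kg.
The ratio heuristic lands on rain jacket + stove + map case (410) but leaves 4 kg idle.
The 5 kg tied up in rain jacket is better spent on down jacket — total rises to 508 (16 kg).

508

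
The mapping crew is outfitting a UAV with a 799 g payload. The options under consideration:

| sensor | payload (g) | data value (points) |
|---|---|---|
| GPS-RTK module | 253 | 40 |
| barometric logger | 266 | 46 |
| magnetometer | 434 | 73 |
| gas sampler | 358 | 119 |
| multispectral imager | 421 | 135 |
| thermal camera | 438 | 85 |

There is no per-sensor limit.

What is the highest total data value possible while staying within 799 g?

The ratio heuristic lands on 2×gas sampler (238) but leaves 83 g idle.
Replace gas sampler with multispectral imager: the trade gains 16 net, giving 254 at 779 g.

254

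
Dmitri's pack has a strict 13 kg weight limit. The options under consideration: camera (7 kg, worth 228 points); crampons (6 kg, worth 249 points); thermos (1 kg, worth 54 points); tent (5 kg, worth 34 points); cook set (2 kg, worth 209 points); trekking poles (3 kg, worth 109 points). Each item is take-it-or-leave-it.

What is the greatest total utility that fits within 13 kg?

621

The ratio ordering already packs tightly: crampons + thermos + cook set + trekking poles, 12 kg, 621.
The spare 1 kg is too small for any remaining item, and no exchange beats 621.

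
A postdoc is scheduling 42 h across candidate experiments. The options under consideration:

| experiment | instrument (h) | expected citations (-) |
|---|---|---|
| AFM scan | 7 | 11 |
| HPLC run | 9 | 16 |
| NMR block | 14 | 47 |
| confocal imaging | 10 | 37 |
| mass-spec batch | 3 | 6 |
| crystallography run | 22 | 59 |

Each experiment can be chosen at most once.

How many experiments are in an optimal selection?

4

The maximum expected citations within 42 h is 113.
For example AFM scan + confocal imaging + mass-spec batch + crystallography run achieves it, using 42 h.
All optima have 4 experiments.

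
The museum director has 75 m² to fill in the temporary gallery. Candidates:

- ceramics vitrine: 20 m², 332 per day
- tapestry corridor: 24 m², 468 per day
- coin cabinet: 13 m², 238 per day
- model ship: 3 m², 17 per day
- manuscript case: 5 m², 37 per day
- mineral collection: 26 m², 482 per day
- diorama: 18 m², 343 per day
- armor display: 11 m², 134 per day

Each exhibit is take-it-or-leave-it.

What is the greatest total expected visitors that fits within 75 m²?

1381

Density check — tapestry corridor 19.50, diorama 19.06, mineral collection 18.54, coin cabinet 18.31 are the best per m².
Filling by ratio: tapestry corridor + manuscript case + mineral collection + diorama for 1330, with 2 m² left unused.
The 31 m² tied up in manuscript case and mineral collection is better spent on ceramics vitrine + coin cabinet — total rises to 1381 (75 m²).
Next best is tapestry corridor + manuscript case + mineral collection + diorama at 1330 (73 m²) — short by 51.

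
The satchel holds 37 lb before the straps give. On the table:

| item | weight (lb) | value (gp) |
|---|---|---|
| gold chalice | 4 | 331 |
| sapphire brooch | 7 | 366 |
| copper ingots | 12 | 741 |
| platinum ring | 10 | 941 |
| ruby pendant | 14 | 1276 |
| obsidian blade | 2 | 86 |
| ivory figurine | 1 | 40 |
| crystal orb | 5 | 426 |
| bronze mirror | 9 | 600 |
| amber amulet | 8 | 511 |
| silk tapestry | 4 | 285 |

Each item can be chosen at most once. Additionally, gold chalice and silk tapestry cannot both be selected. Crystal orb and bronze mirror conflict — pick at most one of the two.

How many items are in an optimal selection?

4

The maximum value within 37 lb is 3154.
One optimal bundle: platinum ring + ruby pendant + crystal orb + amber amulet (37 lb).
Any selection reaching 3154 contains exactly 4 items.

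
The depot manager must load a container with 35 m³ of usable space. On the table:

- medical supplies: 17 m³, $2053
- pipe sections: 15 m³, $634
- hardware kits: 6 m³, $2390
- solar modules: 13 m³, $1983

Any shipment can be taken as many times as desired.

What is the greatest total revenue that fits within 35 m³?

11950

Density check — hardware kits 398.33, solar modules 152.54, medical supplies 120.76 are the best per m³.
5×hardware kits uses 30 of the 35 m³ and totals 11950.
Every other selection either busts 35 m³ or fails to beat 11950.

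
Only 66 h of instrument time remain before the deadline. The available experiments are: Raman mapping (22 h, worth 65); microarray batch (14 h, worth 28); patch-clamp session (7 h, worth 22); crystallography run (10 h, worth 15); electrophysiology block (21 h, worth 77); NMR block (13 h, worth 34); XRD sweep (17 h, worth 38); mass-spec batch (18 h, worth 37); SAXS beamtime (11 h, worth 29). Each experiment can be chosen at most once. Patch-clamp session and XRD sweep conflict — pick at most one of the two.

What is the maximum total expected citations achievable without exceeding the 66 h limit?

198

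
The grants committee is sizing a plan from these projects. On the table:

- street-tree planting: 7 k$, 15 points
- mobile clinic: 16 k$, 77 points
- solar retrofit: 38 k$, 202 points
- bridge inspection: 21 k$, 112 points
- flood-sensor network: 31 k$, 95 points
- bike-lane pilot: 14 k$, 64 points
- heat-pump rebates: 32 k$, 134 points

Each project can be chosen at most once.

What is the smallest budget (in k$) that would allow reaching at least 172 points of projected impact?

35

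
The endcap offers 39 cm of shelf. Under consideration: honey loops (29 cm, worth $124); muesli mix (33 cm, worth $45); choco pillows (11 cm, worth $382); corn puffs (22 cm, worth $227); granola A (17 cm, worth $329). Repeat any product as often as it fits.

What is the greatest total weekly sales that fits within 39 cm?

1146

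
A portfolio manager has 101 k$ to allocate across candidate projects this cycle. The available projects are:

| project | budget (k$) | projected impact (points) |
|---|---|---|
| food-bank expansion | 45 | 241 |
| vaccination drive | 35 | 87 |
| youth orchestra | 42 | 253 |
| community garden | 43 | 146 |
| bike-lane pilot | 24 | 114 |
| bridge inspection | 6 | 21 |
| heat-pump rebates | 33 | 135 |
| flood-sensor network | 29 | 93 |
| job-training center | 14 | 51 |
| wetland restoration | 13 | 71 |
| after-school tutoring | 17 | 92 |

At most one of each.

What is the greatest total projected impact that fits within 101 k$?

565

Density check — youth orchestra 6.02, wetland restoration 5.46, after-school tutoring 5.41, food-bank expansion 5.36 are the best per k$.
Filling by ratio: youth orchestra + bike-lane pilot + wetland restoration + after-school tutoring for 530, with 5 k$ left unused.
Dropping bike-lane pilot and after-school tutoring frees 41 k$; slotting in food-bank expansion (45 k$) lifts the total to 565 at 100 k$.
Runner-up food-bank expansion + youth orchestra + job-training center tops out at 545.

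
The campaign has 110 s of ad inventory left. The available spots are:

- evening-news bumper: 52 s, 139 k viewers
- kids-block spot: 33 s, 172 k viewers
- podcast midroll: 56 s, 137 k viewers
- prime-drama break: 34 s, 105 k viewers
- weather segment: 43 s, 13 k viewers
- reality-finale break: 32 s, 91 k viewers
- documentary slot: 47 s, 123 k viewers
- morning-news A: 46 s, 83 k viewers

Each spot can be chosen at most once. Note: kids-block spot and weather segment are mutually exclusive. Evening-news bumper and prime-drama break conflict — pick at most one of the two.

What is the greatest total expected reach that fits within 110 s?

The ratio ordering already packs tightly: kids-block spot + prime-drama break + reality-finale break, 99 s, 368.

368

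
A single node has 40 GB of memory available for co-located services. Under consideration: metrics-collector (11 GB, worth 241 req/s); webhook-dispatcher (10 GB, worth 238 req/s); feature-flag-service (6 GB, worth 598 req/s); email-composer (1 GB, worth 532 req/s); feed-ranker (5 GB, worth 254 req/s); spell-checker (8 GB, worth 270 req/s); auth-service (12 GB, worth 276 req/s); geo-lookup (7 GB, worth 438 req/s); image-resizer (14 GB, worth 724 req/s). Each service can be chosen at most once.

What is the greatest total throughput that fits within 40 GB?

2568

Ranking by ratio (throughput/GB): email-composer 532.00, feature-flag-service 99.67, geo-lookup 62.57, image-resizer 51.71.
The ratio heuristic lands on feature-flag-service + email-composer + feed-ranker + geo-lookup + image-resizer (2546) but leaves 7 GB idle.
The 5 GB tied up in feed-ranker is better spent on auth-service — total rises to 2568 (40 GB).
Runner-up feature-flag-service + email-composer + spell-checker + geo-lookup + image-resizer tops out at 2562.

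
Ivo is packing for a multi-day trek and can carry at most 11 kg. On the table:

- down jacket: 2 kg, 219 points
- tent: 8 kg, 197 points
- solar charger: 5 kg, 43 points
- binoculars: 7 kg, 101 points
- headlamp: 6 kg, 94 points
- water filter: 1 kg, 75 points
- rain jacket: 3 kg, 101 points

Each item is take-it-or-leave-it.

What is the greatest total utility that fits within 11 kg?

491

Greedy by ratio would take down jacket + solar charger + water filter + rain jacket: 11 kg used, total 438.
Replace solar charger and rain jacket with tent: the trade gains 53 net, giving 491 at 11 kg.
Every other selection either busts 11 kg or fails to beat 491.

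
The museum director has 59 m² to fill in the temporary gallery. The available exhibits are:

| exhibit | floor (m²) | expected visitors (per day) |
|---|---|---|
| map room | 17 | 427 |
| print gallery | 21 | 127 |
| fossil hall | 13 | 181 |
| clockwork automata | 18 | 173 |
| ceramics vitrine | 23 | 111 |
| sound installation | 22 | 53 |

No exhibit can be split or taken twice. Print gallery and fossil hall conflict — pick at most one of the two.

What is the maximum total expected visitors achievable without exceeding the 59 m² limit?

781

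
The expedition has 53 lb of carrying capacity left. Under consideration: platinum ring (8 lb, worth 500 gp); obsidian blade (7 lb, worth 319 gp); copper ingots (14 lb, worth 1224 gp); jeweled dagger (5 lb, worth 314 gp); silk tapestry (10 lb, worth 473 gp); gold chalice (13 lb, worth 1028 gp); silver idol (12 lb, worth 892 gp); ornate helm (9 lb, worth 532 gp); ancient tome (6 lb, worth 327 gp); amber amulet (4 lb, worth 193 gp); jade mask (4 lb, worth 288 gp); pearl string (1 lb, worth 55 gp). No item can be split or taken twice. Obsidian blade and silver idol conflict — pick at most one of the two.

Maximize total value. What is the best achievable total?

4019

By value per lb: copper ingots 87.43, gold chalice 79.08, silver idol 74.33 lead.
Greedy by ratio would take copper ingots + jeweled dagger + gold chalice + silver idol + amber amulet + jade mask + pearl string: 53 lb used, total 3994.
Dropping jeweled dagger and amber amulet frees 9 lb; slotting in ornate helm (9 lb) lifts the total to 4019 at 53 lb.
Nothing else feasible within 53 lb beats 4019.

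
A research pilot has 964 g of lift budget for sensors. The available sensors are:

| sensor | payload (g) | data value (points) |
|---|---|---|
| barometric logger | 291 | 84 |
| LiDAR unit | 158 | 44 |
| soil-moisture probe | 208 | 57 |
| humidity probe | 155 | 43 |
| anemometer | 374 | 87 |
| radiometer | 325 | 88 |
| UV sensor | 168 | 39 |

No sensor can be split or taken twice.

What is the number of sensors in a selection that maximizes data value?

4

Best achievable data value is 259.
One optimal bundle: barometric logger + LiDAR unit + humidity probe + radiometer (929 g).
All optima have 4 sensors.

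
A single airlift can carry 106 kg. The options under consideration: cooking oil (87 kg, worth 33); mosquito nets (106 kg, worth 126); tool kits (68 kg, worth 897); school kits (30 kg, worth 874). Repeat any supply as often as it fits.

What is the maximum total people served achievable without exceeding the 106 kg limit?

2622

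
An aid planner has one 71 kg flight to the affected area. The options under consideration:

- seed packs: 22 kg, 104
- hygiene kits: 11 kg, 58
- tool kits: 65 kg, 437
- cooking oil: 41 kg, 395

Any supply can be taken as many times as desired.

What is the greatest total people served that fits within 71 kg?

The ratio ordering already packs tightly: 2×hygiene kits + cooking oil, 63 kg, 511.
Every other selection either busts 71 kg or fails to beat 511.

511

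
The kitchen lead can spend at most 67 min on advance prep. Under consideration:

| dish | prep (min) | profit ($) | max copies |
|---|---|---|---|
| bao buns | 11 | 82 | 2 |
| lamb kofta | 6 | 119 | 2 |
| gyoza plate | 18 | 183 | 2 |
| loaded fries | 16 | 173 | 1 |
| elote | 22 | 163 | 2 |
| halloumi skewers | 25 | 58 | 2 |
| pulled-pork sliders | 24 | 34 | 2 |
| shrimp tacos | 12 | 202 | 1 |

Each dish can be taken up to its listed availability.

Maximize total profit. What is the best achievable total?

Filling by ratio: 2×lamb kofta + gyoza plate + loaded fries + shrimp tacos for 796, with 9 min left unused.
Replace loaded fries with gyoza plate: the trade gains 10 net, giving 806 at 60 min.

806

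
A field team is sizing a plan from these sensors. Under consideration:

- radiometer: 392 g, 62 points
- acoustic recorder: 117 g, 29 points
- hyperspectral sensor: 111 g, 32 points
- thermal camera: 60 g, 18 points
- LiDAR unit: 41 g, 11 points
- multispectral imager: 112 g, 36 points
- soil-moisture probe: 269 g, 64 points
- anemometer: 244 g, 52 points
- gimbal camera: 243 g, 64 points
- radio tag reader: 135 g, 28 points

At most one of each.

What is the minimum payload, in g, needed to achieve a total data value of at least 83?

283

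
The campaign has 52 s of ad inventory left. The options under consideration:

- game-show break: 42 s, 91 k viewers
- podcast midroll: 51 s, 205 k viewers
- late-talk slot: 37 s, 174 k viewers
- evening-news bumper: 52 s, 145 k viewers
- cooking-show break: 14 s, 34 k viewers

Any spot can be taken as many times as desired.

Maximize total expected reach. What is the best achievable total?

Taking late-talk slot + cooking-show break: 51 s used, 208 in expected reach.
Nothing else within 52 s beats 208.

208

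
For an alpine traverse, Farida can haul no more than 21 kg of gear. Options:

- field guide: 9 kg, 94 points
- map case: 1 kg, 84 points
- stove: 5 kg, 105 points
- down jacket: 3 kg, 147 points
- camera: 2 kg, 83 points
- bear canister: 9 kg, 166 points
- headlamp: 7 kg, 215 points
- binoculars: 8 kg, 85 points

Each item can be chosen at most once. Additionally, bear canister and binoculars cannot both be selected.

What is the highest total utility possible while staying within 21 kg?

634

The ratio ordering already packs tightly: map case + stove + down jacket + camera + headlamp, 18 kg, 634.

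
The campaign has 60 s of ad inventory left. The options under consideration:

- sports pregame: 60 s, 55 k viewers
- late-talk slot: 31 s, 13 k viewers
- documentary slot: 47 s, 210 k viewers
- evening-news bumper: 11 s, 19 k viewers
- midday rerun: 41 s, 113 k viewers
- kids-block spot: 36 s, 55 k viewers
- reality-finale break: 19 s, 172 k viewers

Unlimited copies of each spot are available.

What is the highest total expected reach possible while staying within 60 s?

By expected reach per s: reality-finale break 9.05, documentary slot 4.47, midday rerun 2.76, evening-news bumper 1.73 lead.
Best packing: 3×reality-finale break — 57 s, 516 total.
The spare 3 s is too small for any remaining spot, and no exchange beats 516.

516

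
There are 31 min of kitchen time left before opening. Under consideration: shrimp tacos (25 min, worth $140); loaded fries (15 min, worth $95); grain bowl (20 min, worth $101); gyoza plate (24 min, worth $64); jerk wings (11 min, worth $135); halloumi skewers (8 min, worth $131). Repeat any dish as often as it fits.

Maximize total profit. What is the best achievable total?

401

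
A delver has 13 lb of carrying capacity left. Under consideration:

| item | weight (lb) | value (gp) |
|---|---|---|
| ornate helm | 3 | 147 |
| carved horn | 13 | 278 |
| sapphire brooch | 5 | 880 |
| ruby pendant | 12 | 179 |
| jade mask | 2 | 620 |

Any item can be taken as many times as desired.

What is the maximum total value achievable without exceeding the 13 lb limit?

3720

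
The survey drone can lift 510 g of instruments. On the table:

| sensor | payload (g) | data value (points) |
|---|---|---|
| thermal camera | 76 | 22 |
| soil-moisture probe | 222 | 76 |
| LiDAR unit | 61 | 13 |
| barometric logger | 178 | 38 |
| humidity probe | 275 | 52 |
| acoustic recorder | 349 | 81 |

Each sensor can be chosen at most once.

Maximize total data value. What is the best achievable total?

Density check — soil-moisture probe 0.34, thermal camera 0.29, acoustic recorder 0.23 are the best per g.
Taking thermal camera + soil-moisture probe + barometric logger: 476 g used, 136 in data value.

136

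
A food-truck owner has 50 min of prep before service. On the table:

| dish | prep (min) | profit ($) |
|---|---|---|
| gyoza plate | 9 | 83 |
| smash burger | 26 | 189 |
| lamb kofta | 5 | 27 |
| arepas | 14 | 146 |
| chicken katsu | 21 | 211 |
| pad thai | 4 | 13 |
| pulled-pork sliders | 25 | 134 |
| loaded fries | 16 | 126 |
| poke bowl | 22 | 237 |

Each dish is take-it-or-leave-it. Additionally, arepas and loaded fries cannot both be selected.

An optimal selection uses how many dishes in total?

Optimal total is 493.
One optimal bundle: gyoza plate + lamb kofta + arepas + poke bowl (50 min).
Every optimal selection uses 4 dishes.

4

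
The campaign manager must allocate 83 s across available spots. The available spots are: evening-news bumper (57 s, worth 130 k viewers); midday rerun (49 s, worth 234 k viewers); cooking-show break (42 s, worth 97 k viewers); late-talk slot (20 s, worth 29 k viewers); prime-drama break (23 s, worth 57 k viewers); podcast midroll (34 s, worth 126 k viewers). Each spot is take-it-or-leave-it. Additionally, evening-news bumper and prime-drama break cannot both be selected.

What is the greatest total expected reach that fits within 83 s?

The ratio ordering already packs tightly: midday rerun + podcast midroll, 83 s, 360.
No other feasible combination exceeds 360.

360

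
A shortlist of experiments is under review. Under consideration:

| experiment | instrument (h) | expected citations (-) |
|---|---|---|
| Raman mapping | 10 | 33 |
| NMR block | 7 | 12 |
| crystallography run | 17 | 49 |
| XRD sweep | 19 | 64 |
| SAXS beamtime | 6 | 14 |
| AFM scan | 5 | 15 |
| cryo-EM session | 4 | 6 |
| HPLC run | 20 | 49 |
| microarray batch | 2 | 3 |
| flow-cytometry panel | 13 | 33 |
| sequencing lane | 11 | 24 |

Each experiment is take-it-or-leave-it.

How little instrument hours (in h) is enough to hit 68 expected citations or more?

Minimise h subject to total expected citations ≥ 68.
XRD sweep + cryo-EM session reaches 70 using 23 h.
No combination under 23 h hits 68.

23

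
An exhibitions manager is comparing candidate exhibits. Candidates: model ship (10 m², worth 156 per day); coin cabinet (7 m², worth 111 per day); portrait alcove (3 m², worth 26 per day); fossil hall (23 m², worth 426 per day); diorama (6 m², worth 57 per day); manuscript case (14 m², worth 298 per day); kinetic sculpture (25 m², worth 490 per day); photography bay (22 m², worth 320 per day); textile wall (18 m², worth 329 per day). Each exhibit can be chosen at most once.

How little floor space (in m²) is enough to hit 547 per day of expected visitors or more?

Need the lightest bundle worth ≥ 547.
Taking model ship + coin cabinet + manuscript case gives 565 (≥ 547) for 31 m².
No combination under 31 m² hits 547.

31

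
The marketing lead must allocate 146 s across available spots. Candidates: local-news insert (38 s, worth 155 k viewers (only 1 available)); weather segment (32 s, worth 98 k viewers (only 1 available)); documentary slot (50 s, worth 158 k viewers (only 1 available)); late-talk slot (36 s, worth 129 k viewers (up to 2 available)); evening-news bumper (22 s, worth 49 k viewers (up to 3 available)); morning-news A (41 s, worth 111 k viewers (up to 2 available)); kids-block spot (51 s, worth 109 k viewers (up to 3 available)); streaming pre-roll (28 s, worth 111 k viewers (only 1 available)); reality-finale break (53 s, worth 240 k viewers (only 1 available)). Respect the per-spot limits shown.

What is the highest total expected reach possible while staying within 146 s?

Taking local-news insert + evening-news bumper + streaming pre-roll + reality-finale break: 141 s used, 555 in expected reach.
That's the maximum — no swap from here does better than 555.

555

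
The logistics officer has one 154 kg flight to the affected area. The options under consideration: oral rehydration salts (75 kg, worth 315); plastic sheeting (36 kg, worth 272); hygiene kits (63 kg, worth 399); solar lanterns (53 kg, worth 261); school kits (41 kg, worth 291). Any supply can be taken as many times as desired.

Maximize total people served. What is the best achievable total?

The ratio heuristic lands on 4×plastic sheeting (1088) but leaves 10 kg idle.
Dropping 2×plastic sheeting frees 72 kg; slotting in 2×school kits (82 kg) lifts the total to 1126 at 154 kg.
That's the maximum — no swap from here does better than 1126.

1126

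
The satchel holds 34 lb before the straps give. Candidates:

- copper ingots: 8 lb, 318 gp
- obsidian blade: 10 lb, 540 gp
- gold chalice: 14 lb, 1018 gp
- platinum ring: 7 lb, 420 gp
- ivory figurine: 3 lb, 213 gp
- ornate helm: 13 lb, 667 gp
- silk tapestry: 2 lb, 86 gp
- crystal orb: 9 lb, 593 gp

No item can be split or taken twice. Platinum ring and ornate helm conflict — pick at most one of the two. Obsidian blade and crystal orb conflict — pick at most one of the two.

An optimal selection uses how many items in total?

Optimal total is 2244.
One optimal bundle: gold chalice + platinum ring + ivory figurine + crystal orb (33 lb).
All optima have 4 items.

4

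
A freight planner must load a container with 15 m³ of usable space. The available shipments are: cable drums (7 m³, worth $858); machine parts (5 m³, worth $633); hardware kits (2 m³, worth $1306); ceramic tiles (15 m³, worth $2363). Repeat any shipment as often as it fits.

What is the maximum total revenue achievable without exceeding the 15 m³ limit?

7×hardware kits uses 14 of the 15 m³ and totals 9142.

9142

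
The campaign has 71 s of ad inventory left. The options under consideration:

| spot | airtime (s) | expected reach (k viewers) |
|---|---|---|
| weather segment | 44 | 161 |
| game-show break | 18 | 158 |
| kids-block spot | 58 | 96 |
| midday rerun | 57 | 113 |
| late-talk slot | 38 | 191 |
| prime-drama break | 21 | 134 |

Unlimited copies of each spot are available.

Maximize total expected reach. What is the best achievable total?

474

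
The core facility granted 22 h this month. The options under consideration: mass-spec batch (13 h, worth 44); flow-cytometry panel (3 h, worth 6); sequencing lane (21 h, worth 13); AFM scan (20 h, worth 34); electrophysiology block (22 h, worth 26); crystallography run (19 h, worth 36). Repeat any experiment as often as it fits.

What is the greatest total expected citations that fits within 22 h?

62

Density check — mass-spec batch 3.38, flow-cytometry panel 2.00, crystallography run 1.89, AFM scan 1.70 are the best per h.
Taking mass-spec batch + 3×flow-cytometry panel: 22 h used, 62 in expected citations.
Every other selection either busts 22 h or fails to beat 62.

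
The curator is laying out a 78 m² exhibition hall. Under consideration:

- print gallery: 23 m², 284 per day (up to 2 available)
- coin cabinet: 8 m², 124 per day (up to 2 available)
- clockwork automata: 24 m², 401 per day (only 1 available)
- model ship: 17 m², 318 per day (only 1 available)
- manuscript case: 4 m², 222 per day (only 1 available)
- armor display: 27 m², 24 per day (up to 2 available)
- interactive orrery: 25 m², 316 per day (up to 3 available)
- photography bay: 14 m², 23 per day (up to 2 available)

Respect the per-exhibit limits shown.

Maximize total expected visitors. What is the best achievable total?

1381

Filling by ratio: 2×coin cabinet + clockwork automata + model ship + manuscript case + photography bay for 1212, with 3 m² left unused.
Dropping coin cabinet and photography bay frees 22 m²; slotting in interactive orrery (25 m²) lifts the total to 1381 at 78 m².
Nothing else within 78 m² beats 1381.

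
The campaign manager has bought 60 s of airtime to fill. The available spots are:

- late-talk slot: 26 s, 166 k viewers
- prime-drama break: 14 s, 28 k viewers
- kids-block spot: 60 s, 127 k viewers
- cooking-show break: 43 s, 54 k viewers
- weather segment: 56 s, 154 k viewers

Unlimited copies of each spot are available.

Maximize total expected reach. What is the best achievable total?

Taking 2×late-talk slot: 52 s used, 332 in expected reach.
No other feasible combination exceeds 332.

332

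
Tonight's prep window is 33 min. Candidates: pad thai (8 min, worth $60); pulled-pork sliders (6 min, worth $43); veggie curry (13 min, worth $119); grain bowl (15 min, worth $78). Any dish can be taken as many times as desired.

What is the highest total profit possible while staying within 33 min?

Best packing: pulled-pork sliders + 2×veggie curry — 32 min, 281 total.

281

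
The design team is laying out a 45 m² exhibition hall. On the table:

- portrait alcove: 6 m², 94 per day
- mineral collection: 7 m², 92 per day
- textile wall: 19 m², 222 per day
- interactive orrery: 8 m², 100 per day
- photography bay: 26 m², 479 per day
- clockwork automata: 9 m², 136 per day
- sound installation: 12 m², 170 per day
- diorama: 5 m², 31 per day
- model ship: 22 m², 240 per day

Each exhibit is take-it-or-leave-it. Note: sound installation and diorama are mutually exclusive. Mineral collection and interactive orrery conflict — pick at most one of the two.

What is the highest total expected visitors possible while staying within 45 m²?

743

Greedy by ratio would take portrait alcove + photography bay + clockwork automata: 41 m² used, total 709.
The 9 m² tied up in clockwork automata is better spent on sound installation — total rises to 743 (44 m²).
Next best is mineral collection + photography bay + sound installation at 741 (45 m²) — short by 2.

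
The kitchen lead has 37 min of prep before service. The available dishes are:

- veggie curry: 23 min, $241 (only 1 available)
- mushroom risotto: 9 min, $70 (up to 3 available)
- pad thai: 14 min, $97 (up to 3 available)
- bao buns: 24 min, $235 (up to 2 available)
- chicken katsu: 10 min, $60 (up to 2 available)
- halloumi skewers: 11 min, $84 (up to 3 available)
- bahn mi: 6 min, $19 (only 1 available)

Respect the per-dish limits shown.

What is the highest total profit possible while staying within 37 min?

Ranking by ratio (profit/min): veggie curry 10.48, bao buns 9.79, mushroom risotto 7.78.
Taking the top-ratio dishes first gives veggie curry + mushroom risotto for 311 (32 min).
The 9 min tied up in mushroom risotto is better spent on pad thai — total rises to 338 (37 min).
No other feasible combination exceeds 338.

338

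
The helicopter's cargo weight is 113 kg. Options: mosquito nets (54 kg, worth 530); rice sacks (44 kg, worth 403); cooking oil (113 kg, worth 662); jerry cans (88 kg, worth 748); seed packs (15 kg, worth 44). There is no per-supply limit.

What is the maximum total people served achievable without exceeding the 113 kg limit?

1060

Ranking by ratio (people served/kg): mosquito nets 9.81, rice sacks 9.16, jerry cans 8.50.
Taking 2×mosquito nets: 108 kg used, 1060 in people served.
Nothing else within 113 kg beats 1060.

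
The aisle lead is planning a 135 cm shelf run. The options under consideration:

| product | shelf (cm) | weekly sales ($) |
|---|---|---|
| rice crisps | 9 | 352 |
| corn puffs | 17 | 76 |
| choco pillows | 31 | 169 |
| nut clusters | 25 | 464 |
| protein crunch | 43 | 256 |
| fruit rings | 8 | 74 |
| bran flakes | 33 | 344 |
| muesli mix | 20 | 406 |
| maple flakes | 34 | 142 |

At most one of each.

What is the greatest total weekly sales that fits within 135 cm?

1822

A density-first pass picks rice crisps + choco pillows + nut clusters + fruit rings + bran flakes + muesli mix — 1809 at 126 cm.
Replace choco pillows and fruit rings with protein crunch: the trade gains 13 net, giving 1822 at 130 cm.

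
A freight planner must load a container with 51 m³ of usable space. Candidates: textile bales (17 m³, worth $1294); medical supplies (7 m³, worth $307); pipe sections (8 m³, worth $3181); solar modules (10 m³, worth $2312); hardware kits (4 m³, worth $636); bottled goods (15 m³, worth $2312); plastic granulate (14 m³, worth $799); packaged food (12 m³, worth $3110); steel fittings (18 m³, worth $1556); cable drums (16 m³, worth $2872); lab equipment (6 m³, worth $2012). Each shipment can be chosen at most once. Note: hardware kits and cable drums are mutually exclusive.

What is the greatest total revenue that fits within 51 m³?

12927

By revenue per m³: pipe sections 397.62, lab equipment 335.33, packaged food 259.17, solar modules 231.20 lead.
A density-first pass picks medical supplies + pipe sections + solar modules + hardware kits + packaged food + lab equipment — 11558 at 47 m³.
The 11 m³ tied up in medical supplies and hardware kits is better spent on bottled goods — total rises to 12927 (51 m³).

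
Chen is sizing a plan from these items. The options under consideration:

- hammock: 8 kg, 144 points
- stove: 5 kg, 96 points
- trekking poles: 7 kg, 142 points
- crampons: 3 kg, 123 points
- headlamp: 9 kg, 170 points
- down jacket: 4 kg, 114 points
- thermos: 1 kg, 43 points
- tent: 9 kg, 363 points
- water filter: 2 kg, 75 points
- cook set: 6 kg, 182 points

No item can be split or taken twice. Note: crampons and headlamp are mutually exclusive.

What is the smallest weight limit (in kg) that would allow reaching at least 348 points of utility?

9

Look for the lowest-weight combination reaching 348.
tent: 363 utility at 9 kg.
Below 9 kg the best achievable stays under 348.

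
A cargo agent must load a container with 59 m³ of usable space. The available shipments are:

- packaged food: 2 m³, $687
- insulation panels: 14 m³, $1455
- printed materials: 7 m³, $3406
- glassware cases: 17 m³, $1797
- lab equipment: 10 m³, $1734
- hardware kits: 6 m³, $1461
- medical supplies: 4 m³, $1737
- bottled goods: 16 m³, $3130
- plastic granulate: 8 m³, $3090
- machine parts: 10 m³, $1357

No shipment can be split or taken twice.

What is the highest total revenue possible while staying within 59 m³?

15245

Taking packaged food + printed materials + lab equipment + hardware kits + medical supplies + bottled goods + plastic granulate: 53 m³ used, 15245 in revenue.
Nothing else within 59 m³ beats 15245.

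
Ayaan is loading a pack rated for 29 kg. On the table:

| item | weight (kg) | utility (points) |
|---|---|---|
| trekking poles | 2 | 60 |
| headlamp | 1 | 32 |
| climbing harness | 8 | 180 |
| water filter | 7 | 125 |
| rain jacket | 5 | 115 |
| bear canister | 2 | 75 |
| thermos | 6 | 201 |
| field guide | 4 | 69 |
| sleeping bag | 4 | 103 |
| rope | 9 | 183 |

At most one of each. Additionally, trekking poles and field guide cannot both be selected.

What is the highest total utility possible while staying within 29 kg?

769

Ranking by ratio (utility/kg): bear canister 37.50, thermos 33.50, headlamp 32.00, trekking poles 30.00.
Taking the top-ratio items first gives trekking poles + headlamp + climbing harness + rain jacket + bear canister + thermos + sleeping bag for 766 (28 kg).
Replace climbing harness with rope: the trade gains 3 net, giving 769 at 29 kg.
The closest alternative, trekking poles + headlamp + climbing harness + rain jacket + bear canister + thermos + sleeping bag, reaches only 766.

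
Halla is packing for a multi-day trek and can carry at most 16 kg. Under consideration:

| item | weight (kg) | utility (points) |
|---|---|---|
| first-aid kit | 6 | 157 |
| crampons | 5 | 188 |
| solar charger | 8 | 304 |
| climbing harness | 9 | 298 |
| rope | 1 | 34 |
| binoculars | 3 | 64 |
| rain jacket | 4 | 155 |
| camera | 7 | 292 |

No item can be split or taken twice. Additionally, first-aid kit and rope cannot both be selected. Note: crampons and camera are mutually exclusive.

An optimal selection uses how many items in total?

3

The maximum utility within 16 kg is 630.
solar charger + rope + camera hits 630 at 16 kg.
All optima have 3 items.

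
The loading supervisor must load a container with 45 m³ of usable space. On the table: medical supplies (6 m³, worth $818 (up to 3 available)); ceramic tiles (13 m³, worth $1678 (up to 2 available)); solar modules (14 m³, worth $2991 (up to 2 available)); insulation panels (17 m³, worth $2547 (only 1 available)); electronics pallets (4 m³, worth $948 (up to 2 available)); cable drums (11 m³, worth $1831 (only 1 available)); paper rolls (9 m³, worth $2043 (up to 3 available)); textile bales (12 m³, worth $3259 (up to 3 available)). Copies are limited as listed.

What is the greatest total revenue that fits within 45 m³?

Greedy by ratio would take 2×electronics pallets + 3×textile bales: 44 m³ used, total 11673.
Replace 2×electronics pallets with paper rolls: the trade gains 147 net, giving 11820 at 45 m³.
Nothing else within 45 m³ beats 11820.

11820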